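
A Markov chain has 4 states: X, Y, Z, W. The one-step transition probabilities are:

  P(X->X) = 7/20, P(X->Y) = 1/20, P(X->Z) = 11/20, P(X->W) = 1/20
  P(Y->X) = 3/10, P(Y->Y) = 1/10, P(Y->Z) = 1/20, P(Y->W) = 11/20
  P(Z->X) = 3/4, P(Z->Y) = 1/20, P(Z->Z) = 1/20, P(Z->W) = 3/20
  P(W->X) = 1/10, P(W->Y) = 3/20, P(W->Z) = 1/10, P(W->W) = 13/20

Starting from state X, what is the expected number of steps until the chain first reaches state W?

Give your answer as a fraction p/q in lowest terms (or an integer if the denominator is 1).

Answer: 2850/317

Derivation:
Let h_i = expected steps to first reach W from state i.
Boundary: h_W = 0.
First-step equations for the other states:
  h_X = 1 + 7/20*h_X + 1/20*h_Y + 11/20*h_Z + 1/20*h_W
  h_Y = 1 + 3/10*h_X + 1/10*h_Y + 1/20*h_Z + 11/20*h_W
  h_Z = 1 + 3/4*h_X + 1/20*h_Y + 1/20*h_Z + 3/20*h_W

Substituting h_W = 0 and rearranging gives the linear system (I - Q) h = 1:
  [13/20, -1/20, -11/20] . (h_X, h_Y, h_Z) = 1
  [-3/10, 9/10, -1/20] . (h_X, h_Y, h_Z) = 1
  [-3/4, -1/20, 19/20] . (h_X, h_Y, h_Z) = 1

Solving yields:
  h_X = 2850/317
  h_Y = 1450/317
  h_Z = 2660/317

Starting state is X, so the expected hitting time is h_X = 2850/317.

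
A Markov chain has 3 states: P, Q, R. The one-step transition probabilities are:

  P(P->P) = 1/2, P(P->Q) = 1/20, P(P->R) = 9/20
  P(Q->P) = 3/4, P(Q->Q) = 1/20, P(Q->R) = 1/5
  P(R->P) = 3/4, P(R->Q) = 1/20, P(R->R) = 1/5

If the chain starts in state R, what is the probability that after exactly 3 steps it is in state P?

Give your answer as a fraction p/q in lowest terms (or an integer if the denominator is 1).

Answer: 39/64

Derivation:
Computing P^3 by repeated multiplication:
P^1 =
  P: [1/2, 1/20, 9/20]
  Q: [3/4, 1/20, 1/5]
  R: [3/4, 1/20, 1/5]
P^2 =
  P: [5/8, 1/20, 13/40]
  Q: [9/16, 1/20, 31/80]
  R: [9/16, 1/20, 31/80]
P^3 =
  P: [19/32, 1/20, 57/160]
  Q: [39/64, 1/20, 109/320]
  R: [39/64, 1/20, 109/320]

(P^3)[R -> P] = 39/64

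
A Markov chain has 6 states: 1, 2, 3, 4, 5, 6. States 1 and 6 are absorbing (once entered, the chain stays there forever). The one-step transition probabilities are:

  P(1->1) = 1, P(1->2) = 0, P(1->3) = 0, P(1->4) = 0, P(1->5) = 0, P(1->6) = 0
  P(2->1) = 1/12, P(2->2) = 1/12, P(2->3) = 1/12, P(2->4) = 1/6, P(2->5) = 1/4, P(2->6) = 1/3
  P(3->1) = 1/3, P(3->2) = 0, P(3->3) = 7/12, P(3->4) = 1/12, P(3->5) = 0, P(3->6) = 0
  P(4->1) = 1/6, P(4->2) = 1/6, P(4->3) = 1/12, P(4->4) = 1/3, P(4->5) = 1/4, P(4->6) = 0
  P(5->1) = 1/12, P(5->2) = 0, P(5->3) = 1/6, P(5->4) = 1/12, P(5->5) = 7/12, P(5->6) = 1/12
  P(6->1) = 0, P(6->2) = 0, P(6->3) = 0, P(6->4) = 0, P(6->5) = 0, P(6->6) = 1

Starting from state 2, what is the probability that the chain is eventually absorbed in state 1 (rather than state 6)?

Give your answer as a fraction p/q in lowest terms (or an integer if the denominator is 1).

Let a_i = P(absorbed in 1 | start in state i).
Boundary conditions: a_1 = 1, a_6 = 0.
For each transient state i, a_i = sum_j P(i->j) * a_j:
  a_2 = 1/12*a_1 + 1/12*a_2 + 1/12*a_3 + 1/6*a_4 + 1/4*a_5 + 1/3*a_6
  a_3 = 1/3*a_1 + 0*a_2 + 7/12*a_3 + 1/12*a_4 + 0*a_5 + 0*a_6
  a_4 = 1/6*a_1 + 1/6*a_2 + 1/12*a_3 + 1/3*a_4 + 1/4*a_5 + 0*a_6
  a_5 = 1/12*a_1 + 0*a_2 + 1/6*a_3 + 1/12*a_4 + 7/12*a_5 + 1/12*a_6

Substituting a_1 = 1 and a_6 = 0, rearrange to (I - Q) a = r where r[i] = P(i -> 1):
  [11/12, -1/12, -1/6, -1/4] . (a_2, a_3, a_4, a_5) = 1/12
  [0, 5/12, -1/12, 0] . (a_2, a_3, a_4, a_5) = 1/3
  [-1/6, -1/12, 2/3, -1/4] . (a_2, a_3, a_4, a_5) = 1/6
  [0, -1/6, -1/12, 5/12] . (a_2, a_3, a_4, a_5) = 1/12

Solving yields:
  a_2 = 458/881
  a_3 = 1683/1762
  a_4 = 1367/1762
  a_5 = 1299/1762

Starting state is 2, so the absorption probability is a_2 = 458/881.

Answer: 458/881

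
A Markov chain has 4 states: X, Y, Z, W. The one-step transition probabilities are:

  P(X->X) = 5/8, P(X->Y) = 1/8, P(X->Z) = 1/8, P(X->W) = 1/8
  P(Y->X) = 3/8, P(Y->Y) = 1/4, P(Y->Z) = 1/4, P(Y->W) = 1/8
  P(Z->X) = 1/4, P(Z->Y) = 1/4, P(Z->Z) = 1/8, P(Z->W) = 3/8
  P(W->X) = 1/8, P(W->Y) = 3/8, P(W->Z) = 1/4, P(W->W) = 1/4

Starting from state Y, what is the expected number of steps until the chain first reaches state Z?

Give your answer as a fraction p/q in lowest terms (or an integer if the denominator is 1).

Answer: 336/65

Derivation:
Let h_i = expected steps to first reach Z from state i.
Boundary: h_Z = 0.
First-step equations for the other states:
  h_X = 1 + 5/8*h_X + 1/8*h_Y + 1/8*h_Z + 1/8*h_W
  h_Y = 1 + 3/8*h_X + 1/4*h_Y + 1/4*h_Z + 1/8*h_W
  h_W = 1 + 1/8*h_X + 3/8*h_Y + 1/4*h_Z + 1/4*h_W

Substituting h_Z = 0 and rearranging gives the linear system (I - Q) h = 1:
  [3/8, -1/8, -1/8] . (h_X, h_Y, h_W) = 1
  [-3/8, 3/4, -1/8] . (h_X, h_Y, h_W) = 1
  [-1/8, -3/8, 3/4] . (h_X, h_Y, h_W) = 1

Solving yields:
  h_X = 392/65
  h_Y = 336/65
  h_W = 64/13

Starting state is Y, so the expected hitting time is h_Y = 336/65.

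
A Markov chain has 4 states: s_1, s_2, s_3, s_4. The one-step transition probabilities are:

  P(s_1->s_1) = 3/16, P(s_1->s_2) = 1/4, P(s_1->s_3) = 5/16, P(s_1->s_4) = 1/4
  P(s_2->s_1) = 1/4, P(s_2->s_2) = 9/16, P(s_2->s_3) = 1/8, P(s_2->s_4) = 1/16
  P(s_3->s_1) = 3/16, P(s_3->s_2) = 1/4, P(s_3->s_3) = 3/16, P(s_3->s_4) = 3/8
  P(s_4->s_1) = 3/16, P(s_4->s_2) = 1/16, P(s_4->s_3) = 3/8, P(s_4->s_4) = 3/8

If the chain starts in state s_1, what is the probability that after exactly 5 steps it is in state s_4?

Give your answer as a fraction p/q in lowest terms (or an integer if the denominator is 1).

Computing P^5 by repeated multiplication:
P^1 =
  s_1: [3/16, 1/4, 5/16, 1/4]
  s_2: [1/4, 9/16, 1/8, 1/16]
  s_3: [3/16, 1/4, 3/16, 3/8]
  s_4: [3/16, 1/16, 3/8, 3/8]
P^2 =
  s_1: [13/64, 9/32, 31/128, 35/128]
  s_2: [57/256, 53/128, 25/128, 43/256]
  s_3: [13/64, 33/128, 17/64, 35/128]
  s_4: [49/256, 51/256, 71/256, 85/256]
P^3 =
  s_1: [105/512, 587/2048, 505/2048, 67/256]
  s_2: [437/2048, 1425/4096, 905/4096, 223/1024]
  s_3: [417/2048, 143/512, 127/512, 551/2048]
  s_4: [819/4096, 1/4, 535/2048, 1183/4096]
P^4 =
  s_1: [6731/32768, 9519/32768, 8005/32768, 8513/32768]
  s_2: [13713/65536, 20833/65536, 15287/65536, 15703/65536]
  s_3: [1679/8192, 9399/32768, 8059/32768, 4297/16384]
  s_4: [13/64, 17955/65536, 16451/65536, 8909/32768]
P^5 =
  s_1: [107823/524288, 19141/65536, 63893/262144, 135551/524288]
  s_2: [217441/1048576, 9975/32768, 125155/524288, 261625/1048576]
  s_3: [107703/524288, 152285/524288, 128119/524288, 136181/524288]
  s_4: [214563/1048576, 298465/1048576, 258731/1048576, 276817/1048576]

(P^5)[s_1 -> s_4] = 135551/524288

Answer: 135551/524288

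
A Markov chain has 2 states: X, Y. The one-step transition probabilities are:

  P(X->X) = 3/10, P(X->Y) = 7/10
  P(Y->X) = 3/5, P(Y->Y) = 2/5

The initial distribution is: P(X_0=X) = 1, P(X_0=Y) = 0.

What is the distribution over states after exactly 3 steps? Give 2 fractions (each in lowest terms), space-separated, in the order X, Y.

Answer: 447/1000 553/1000

Derivation:
Propagating the distribution step by step (d_{t+1} = d_t * P):
d_0 = (X=1, Y=0)
  d_1[X] = 1*3/10 + 0*3/5 = 3/10
  d_1[Y] = 1*7/10 + 0*2/5 = 7/10
d_1 = (X=3/10, Y=7/10)
  d_2[X] = 3/10*3/10 + 7/10*3/5 = 51/100
  d_2[Y] = 3/10*7/10 + 7/10*2/5 = 49/100
d_2 = (X=51/100, Y=49/100)
  d_3[X] = 51/100*3/10 + 49/100*3/5 = 447/1000
  d_3[Y] = 51/100*7/10 + 49/100*2/5 = 553/1000
d_3 = (X=447/1000, Y=553/1000)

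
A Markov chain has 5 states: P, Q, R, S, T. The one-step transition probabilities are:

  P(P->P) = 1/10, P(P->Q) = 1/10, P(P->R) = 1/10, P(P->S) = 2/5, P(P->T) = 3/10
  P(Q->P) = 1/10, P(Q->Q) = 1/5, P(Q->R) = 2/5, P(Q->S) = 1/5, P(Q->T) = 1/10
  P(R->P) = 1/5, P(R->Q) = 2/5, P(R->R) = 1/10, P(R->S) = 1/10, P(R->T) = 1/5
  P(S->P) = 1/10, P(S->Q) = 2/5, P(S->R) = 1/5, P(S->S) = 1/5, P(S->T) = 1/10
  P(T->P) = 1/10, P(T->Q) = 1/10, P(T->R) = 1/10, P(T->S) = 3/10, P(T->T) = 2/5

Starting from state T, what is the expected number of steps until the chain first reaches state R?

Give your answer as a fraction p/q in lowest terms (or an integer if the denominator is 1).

Let h_i = expected steps to first reach R from state i.
Boundary: h_R = 0.
First-step equations for the other states:
  h_P = 1 + 1/10*h_P + 1/10*h_Q + 1/10*h_R + 2/5*h_S + 3/10*h_T
  h_Q = 1 + 1/10*h_P + 1/5*h_Q + 2/5*h_R + 1/5*h_S + 1/10*h_T
  h_S = 1 + 1/10*h_P + 2/5*h_Q + 1/5*h_R + 1/5*h_S + 1/10*h_T
  h_T = 1 + 1/10*h_P + 1/10*h_Q + 1/10*h_R + 3/10*h_S + 2/5*h_T

Substituting h_R = 0 and rearranging gives the linear system (I - Q) h = 1:
  [9/10, -1/10, -2/5, -3/10] . (h_P, h_Q, h_S, h_T) = 1
  [-1/10, 4/5, -1/5, -1/10] . (h_P, h_Q, h_S, h_T) = 1
  [-1/10, -2/5, 4/5, -1/10] . (h_P, h_Q, h_S, h_T) = 1
  [-1/10, -1/10, -3/10, 3/5] . (h_P, h_Q, h_S, h_T) = 1

Solving yields:
  h_P = 5010/949
  h_Q = 3500/949
  h_S = 4200/949
  h_T = 5100/949

Starting state is T, so the expected hitting time is h_T = 5100/949.

Answer: 5100/949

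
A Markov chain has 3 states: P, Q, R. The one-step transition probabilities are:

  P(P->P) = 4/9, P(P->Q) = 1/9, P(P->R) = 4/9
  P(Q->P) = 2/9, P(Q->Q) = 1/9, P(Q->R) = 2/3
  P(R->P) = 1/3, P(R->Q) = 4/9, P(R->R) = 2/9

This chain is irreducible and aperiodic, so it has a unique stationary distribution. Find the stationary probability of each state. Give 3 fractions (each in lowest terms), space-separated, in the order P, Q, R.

The stationary distribution satisfies pi = pi * P, i.e.:
  pi_P = 4/9*pi_P + 2/9*pi_Q + 1/3*pi_R
  pi_Q = 1/9*pi_P + 1/9*pi_Q + 4/9*pi_R
  pi_R = 4/9*pi_P + 2/3*pi_Q + 2/9*pi_R
with normalization: pi_P + pi_Q + pi_R = 1.

Using the first 2 balance equations plus normalization, the linear system A*pi = b is:
  [-5/9, 2/9, 1/3] . pi = 0
  [1/9, -8/9, 4/9] . pi = 0
  [1, 1, 1] . pi = 1

Solving yields:
  pi_P = 32/93
  pi_Q = 23/93
  pi_R = 38/93

Verification (pi * P):
  32/93*4/9 + 23/93*2/9 + 38/93*1/3 = 32/93 = pi_P  (ok)
  32/93*1/9 + 23/93*1/9 + 38/93*4/9 = 23/93 = pi_Q  (ok)
  32/93*4/9 + 23/93*2/3 + 38/93*2/9 = 38/93 = pi_R  (ok)

Answer: 32/93 23/93 38/93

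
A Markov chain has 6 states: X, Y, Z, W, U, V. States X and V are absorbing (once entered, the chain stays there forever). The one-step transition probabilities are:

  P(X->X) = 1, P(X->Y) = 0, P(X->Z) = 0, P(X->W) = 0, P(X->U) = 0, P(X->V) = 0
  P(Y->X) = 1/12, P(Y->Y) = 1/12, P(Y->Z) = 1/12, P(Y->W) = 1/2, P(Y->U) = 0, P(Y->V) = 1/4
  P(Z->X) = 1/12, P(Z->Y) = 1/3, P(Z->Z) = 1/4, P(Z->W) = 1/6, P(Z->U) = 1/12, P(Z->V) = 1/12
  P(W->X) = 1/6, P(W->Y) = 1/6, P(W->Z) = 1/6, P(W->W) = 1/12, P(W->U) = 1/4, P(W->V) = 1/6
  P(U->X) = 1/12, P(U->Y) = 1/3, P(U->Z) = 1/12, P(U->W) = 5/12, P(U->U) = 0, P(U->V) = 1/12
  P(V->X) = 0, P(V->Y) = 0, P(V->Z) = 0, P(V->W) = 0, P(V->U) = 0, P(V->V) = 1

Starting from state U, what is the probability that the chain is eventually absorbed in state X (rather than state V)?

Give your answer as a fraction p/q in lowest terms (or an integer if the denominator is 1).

Let a_i = P(absorbed in X | start in state i).
Boundary conditions: a_X = 1, a_V = 0.
For each transient state i, a_i = sum_j P(i->j) * a_j:
  a_Y = 1/12*a_X + 1/12*a_Y + 1/12*a_Z + 1/2*a_W + 0*a_U + 1/4*a_V
  a_Z = 1/12*a_X + 1/3*a_Y + 1/4*a_Z + 1/6*a_W + 1/12*a_U + 1/12*a_V
  a_W = 1/6*a_X + 1/6*a_Y + 1/6*a_Z + 1/12*a_W + 1/4*a_U + 1/6*a_V
  a_U = 1/12*a_X + 1/3*a_Y + 1/12*a_Z + 5/12*a_W + 0*a_U + 1/12*a_V

Substituting a_X = 1 and a_V = 0, rearrange to (I - Q) a = r where r[i] = P(i -> X):
  [11/12, -1/12, -1/2, 0] . (a_Y, a_Z, a_W, a_U) = 1/12
  [-1/3, 3/4, -1/6, -1/12] . (a_Y, a_Z, a_W, a_U) = 1/12
  [-1/6, -1/6, 11/12, -1/4] . (a_Y, a_Z, a_W, a_U) = 1/6
  [-1/3, -1/12, -5/12, 1] . (a_Y, a_Z, a_W, a_U) = 1/12

Solving yields:
  a_Y = 465/1256
  a_Z = 529/1256
  a_W = 555/1256
  a_U = 535/1256

Starting state is U, so the absorption probability is a_U = 535/1256.

Answer: 535/1256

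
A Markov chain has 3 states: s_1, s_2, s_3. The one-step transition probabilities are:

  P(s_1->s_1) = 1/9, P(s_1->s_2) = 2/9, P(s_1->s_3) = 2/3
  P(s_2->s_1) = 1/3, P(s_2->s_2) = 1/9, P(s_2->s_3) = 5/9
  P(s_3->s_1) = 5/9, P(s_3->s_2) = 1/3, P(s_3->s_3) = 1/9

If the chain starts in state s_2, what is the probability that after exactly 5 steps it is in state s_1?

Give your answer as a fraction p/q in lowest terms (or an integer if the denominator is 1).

Answer: 2237/6561

Derivation:
Computing P^5 by repeated multiplication:
P^1 =
  s_1: [1/9, 2/9, 2/3]
  s_2: [1/3, 1/9, 5/9]
  s_3: [5/9, 1/3, 1/9]
P^2 =
  s_1: [37/81, 22/81, 22/81]
  s_2: [31/81, 22/81, 28/81]
  s_3: [19/81, 16/81, 46/81]
P^3 =
  s_1: [71/243, 2/9, 118/243]
  s_2: [79/243, 56/243, 4/9]
  s_3: [11/27, 64/243, 80/243]
P^4 =
  s_1: [823/2187, 550/2187, 814/2187]
  s_2: [787/2187, 538/2187, 862/2187]
  s_3: [691/2187, 502/2187, 994/2187]
P^5 =
  s_1: [727/2187, 1546/6561, 2834/6561]
  s_2: [2237/6561, 58/243, 2758/6561]
  s_3: [2389/6561, 1622/6561, 850/2187]

(P^5)[s_2 -> s_1] = 2237/6561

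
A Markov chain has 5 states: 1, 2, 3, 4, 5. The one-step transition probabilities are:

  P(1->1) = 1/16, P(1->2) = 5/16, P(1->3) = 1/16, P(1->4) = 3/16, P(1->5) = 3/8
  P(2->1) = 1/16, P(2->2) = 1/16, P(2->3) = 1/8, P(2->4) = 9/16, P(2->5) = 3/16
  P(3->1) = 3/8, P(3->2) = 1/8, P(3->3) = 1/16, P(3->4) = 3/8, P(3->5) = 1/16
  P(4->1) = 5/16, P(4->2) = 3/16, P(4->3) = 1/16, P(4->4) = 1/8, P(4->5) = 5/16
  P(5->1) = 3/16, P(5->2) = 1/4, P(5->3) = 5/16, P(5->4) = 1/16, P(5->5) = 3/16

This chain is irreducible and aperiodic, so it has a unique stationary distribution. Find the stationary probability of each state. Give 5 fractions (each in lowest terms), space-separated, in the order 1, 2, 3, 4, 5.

Answer: 21977/113181 21955/113181 163/1217 27238/113181 26852/113181

Derivation:
The stationary distribution satisfies pi = pi * P, i.e.:
  pi_1 = 1/16*pi_1 + 1/16*pi_2 + 3/8*pi_3 + 5/16*pi_4 + 3/16*pi_5
  pi_2 = 5/16*pi_1 + 1/16*pi_2 + 1/8*pi_3 + 3/16*pi_4 + 1/4*pi_5
  pi_3 = 1/16*pi_1 + 1/8*pi_2 + 1/16*pi_3 + 1/16*pi_4 + 5/16*pi_5
  pi_4 = 3/16*pi_1 + 9/16*pi_2 + 3/8*pi_3 + 1/8*pi_4 + 1/16*pi_5
  pi_5 = 3/8*pi_1 + 3/16*pi_2 + 1/16*pi_3 + 5/16*pi_4 + 3/16*pi_5
with normalization: pi_1 + pi_2 + pi_3 + pi_4 + pi_5 = 1.

Using the first 4 balance equations plus normalization, the linear system A*pi = b is:
  [-15/16, 1/16, 3/8, 5/16, 3/16] . pi = 0
  [5/16, -15/16, 1/8, 3/16, 1/4] . pi = 0
  [1/16, 1/8, -15/16, 1/16, 5/16] . pi = 0
  [3/16, 9/16, 3/8, -7/8, 1/16] . pi = 0
  [1, 1, 1, 1, 1] . pi = 1

Solving yields:
  pi_1 = 21977/113181
  pi_2 = 21955/113181
  pi_3 = 163/1217
  pi_4 = 27238/113181
  pi_5 = 26852/113181

Verification (pi * P):
  21977/113181*1/16 + 21955/113181*1/16 + 163/1217*3/8 + 27238/113181*5/16 + 26852/113181*3/16 = 21977/113181 = pi_1  (ok)
  21977/113181*5/16 + 21955/113181*1/16 + 163/1217*1/8 + 27238/113181*3/16 + 26852/113181*1/4 = 21955/113181 = pi_2  (ok)
  21977/113181*1/16 + 21955/113181*1/8 + 163/1217*1/16 + 27238/113181*1/16 + 26852/113181*5/16 = 163/1217 = pi_3  (ok)
  21977/113181*3/16 + 21955/113181*9/16 + 163/1217*3/8 + 27238/113181*1/8 + 26852/113181*1/16 = 27238/113181 = pi_4  (ok)
  21977/113181*3/8 + 21955/113181*3/16 + 163/1217*1/16 + 27238/113181*5/16 + 26852/113181*3/16 = 26852/113181 = pi_5  (ok)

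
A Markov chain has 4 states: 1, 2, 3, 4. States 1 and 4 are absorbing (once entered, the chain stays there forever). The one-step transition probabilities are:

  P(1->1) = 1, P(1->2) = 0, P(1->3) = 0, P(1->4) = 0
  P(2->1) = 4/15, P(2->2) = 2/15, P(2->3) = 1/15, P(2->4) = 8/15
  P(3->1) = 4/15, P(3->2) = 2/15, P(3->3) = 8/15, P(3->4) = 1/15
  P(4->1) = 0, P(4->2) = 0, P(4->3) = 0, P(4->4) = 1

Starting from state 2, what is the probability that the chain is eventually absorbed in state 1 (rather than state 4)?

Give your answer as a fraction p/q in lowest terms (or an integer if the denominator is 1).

Let a_i = P(absorbed in 1 | start in state i).
Boundary conditions: a_1 = 1, a_4 = 0.
For each transient state i, a_i = sum_j P(i->j) * a_j:
  a_2 = 4/15*a_1 + 2/15*a_2 + 1/15*a_3 + 8/15*a_4
  a_3 = 4/15*a_1 + 2/15*a_2 + 8/15*a_3 + 1/15*a_4

Substituting a_1 = 1 and a_4 = 0, rearrange to (I - Q) a = r where r[i] = P(i -> 1):
  [13/15, -1/15] . (a_2, a_3) = 4/15
  [-2/15, 7/15] . (a_2, a_3) = 4/15

Solving yields:
  a_2 = 32/89
  a_3 = 60/89

Starting state is 2, so the absorption probability is a_2 = 32/89.

Answer: 32/89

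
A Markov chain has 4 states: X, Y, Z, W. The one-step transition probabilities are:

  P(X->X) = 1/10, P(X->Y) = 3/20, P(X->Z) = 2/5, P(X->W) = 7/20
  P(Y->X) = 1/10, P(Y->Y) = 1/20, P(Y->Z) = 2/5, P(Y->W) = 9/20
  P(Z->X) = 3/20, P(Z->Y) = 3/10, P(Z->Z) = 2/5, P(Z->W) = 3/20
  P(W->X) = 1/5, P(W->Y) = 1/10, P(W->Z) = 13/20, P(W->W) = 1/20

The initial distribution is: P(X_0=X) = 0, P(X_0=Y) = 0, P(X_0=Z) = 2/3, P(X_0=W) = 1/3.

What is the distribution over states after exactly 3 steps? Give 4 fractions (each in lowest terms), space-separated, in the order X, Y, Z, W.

Propagating the distribution step by step (d_{t+1} = d_t * P):
d_0 = (X=0, Y=0, Z=2/3, W=1/3)
  d_1[X] = 0*1/10 + 0*1/10 + 2/3*3/20 + 1/3*1/5 = 1/6
  d_1[Y] = 0*3/20 + 0*1/20 + 2/3*3/10 + 1/3*1/10 = 7/30
  d_1[Z] = 0*2/5 + 0*2/5 + 2/3*2/5 + 1/3*13/20 = 29/60
  d_1[W] = 0*7/20 + 0*9/20 + 2/3*3/20 + 1/3*1/20 = 7/60
d_1 = (X=1/6, Y=7/30, Z=29/60, W=7/60)
  d_2[X] = 1/6*1/10 + 7/30*1/10 + 29/60*3/20 + 7/60*1/5 = 163/1200
  d_2[Y] = 1/6*3/20 + 7/30*1/20 + 29/60*3/10 + 7/60*1/10 = 29/150
  d_2[Z] = 1/6*2/5 + 7/30*2/5 + 29/60*2/5 + 7/60*13/20 = 103/240
  d_2[W] = 1/6*7/20 + 7/30*9/20 + 29/60*3/20 + 7/60*1/20 = 29/120
d_2 = (X=163/1200, Y=29/150, Z=103/240, W=29/120)
  d_3[X] = 163/1200*1/10 + 29/150*1/10 + 103/240*3/20 + 29/120*1/5 = 233/1600
  d_3[Y] = 163/1200*3/20 + 29/150*1/20 + 103/240*3/10 + 29/120*1/10 = 4391/24000
  d_3[Z] = 163/1200*2/5 + 29/150*2/5 + 103/240*2/5 + 29/120*13/20 = 221/480
  d_3[W] = 163/1200*7/20 + 29/150*9/20 + 103/240*3/20 + 29/120*1/20 = 211/1000
d_3 = (X=233/1600, Y=4391/24000, Z=221/480, W=211/1000)

Answer: 233/1600 4391/24000 221/480 211/1000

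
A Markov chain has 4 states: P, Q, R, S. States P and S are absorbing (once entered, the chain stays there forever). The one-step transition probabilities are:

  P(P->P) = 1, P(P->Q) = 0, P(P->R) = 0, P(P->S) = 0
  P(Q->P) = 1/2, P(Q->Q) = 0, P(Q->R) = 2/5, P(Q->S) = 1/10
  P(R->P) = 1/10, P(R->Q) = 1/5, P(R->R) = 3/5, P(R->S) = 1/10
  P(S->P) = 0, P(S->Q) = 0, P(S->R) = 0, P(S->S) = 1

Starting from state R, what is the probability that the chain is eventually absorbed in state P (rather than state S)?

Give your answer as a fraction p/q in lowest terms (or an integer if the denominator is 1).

Answer: 5/8

Derivation:
Let a_i = P(absorbed in P | start in state i).
Boundary conditions: a_P = 1, a_S = 0.
For each transient state i, a_i = sum_j P(i->j) * a_j:
  a_Q = 1/2*a_P + 0*a_Q + 2/5*a_R + 1/10*a_S
  a_R = 1/10*a_P + 1/5*a_Q + 3/5*a_R + 1/10*a_S

Substituting a_P = 1 and a_S = 0, rearrange to (I - Q) a = r where r[i] = P(i -> P):
  [1, -2/5] . (a_Q, a_R) = 1/2
  [-1/5, 2/5] . (a_Q, a_R) = 1/10

Solving yields:
  a_Q = 3/4
  a_R = 5/8

Starting state is R, so the absorption probability is a_R = 5/8.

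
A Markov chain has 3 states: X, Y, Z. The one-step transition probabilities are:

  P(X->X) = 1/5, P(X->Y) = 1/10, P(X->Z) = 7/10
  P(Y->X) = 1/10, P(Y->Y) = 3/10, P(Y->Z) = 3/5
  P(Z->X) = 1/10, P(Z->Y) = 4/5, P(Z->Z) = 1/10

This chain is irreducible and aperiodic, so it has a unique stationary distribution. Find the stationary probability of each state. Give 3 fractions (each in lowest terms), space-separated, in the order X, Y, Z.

The stationary distribution satisfies pi = pi * P, i.e.:
  pi_X = 1/5*pi_X + 1/10*pi_Y + 1/10*pi_Z
  pi_Y = 1/10*pi_X + 3/10*pi_Y + 4/5*pi_Z
  pi_Z = 7/10*pi_X + 3/5*pi_Y + 1/10*pi_Z
with normalization: pi_X + pi_Y + pi_Z = 1.

Using the first 2 balance equations plus normalization, the linear system A*pi = b is:
  [-4/5, 1/10, 1/10] . pi = 0
  [1/10, -7/10, 4/5] . pi = 0
  [1, 1, 1] . pi = 1

Solving yields:
  pi_X = 1/9
  pi_Y = 13/27
  pi_Z = 11/27

Verification (pi * P):
  1/9*1/5 + 13/27*1/10 + 11/27*1/10 = 1/9 = pi_X  (ok)
  1/9*1/10 + 13/27*3/10 + 11/27*4/5 = 13/27 = pi_Y  (ok)
  1/9*7/10 + 13/27*3/5 + 11/27*1/10 = 11/27 = pi_Z  (ok)

Answer: 1/9 13/27 11/27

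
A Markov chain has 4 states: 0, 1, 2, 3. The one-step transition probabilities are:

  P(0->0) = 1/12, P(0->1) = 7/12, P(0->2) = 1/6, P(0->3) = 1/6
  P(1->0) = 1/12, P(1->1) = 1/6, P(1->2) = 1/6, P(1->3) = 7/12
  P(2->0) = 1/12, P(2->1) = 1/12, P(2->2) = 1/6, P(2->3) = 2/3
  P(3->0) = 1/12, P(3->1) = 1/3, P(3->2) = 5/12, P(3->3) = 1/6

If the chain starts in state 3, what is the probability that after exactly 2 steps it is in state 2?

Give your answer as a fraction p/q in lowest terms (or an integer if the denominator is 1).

Answer: 5/24

Derivation:
Computing P^2 by repeated multiplication:
P^1 =
  0: [1/12, 7/12, 1/6, 1/6]
  1: [1/12, 1/6, 1/6, 7/12]
  2: [1/12, 1/12, 1/6, 2/3]
  3: [1/12, 1/3, 5/12, 1/6]
P^2 =
  0: [1/12, 31/144, 5/24, 71/144]
  1: [1/12, 41/144, 5/16, 23/72]
  2: [1/12, 43/144, 1/3, 41/144]
  3: [1/12, 7/36, 5/24, 37/72]

(P^2)[3 -> 2] = 5/24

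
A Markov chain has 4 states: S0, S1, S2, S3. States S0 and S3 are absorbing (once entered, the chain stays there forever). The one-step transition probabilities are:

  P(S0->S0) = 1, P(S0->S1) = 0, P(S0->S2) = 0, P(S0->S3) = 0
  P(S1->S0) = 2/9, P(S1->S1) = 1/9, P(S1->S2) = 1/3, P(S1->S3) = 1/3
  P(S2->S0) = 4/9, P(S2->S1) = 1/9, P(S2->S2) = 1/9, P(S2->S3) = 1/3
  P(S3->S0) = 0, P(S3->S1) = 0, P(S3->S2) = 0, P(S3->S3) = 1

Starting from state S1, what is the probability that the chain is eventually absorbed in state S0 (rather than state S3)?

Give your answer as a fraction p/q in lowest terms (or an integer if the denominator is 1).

Let a_i = P(absorbed in S0 | start in state i).
Boundary conditions: a_S0 = 1, a_S3 = 0.
For each transient state i, a_i = sum_j P(i->j) * a_j:
  a_S1 = 2/9*a_S0 + 1/9*a_S1 + 1/3*a_S2 + 1/3*a_S3
  a_S2 = 4/9*a_S0 + 1/9*a_S1 + 1/9*a_S2 + 1/3*a_S3

Substituting a_S0 = 1 and a_S3 = 0, rearrange to (I - Q) a = r where r[i] = P(i -> S0):
  [8/9, -1/3] . (a_S1, a_S2) = 2/9
  [-1/9, 8/9] . (a_S1, a_S2) = 4/9

Solving yields:
  a_S1 = 28/61
  a_S2 = 34/61

Starting state is S1, so the absorption probability is a_S1 = 28/61.

Answer: 28/61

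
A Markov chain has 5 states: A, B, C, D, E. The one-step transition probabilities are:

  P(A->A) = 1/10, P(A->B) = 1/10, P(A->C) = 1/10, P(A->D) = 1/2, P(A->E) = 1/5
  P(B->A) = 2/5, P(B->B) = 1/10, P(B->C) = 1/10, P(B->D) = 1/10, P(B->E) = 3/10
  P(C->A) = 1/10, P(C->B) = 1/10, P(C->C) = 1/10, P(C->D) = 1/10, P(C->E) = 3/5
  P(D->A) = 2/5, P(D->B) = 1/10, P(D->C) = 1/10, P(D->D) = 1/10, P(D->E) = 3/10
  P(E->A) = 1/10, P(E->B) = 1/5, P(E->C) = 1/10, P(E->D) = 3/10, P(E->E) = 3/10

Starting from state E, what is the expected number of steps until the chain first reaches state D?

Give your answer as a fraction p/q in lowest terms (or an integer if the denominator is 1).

Answer: 5650/1569

Derivation:
Let h_i = expected steps to first reach D from state i.
Boundary: h_D = 0.
First-step equations for the other states:
  h_A = 1 + 1/10*h_A + 1/10*h_B + 1/10*h_C + 1/2*h_D + 1/5*h_E
  h_B = 1 + 2/5*h_A + 1/10*h_B + 1/10*h_C + 1/10*h_D + 3/10*h_E
  h_C = 1 + 1/10*h_A + 1/10*h_B + 1/10*h_C + 1/10*h_D + 3/5*h_E
  h_E = 1 + 1/10*h_A + 1/5*h_B + 1/10*h_C + 3/10*h_D + 3/10*h_E

Substituting h_D = 0 and rearranging gives the linear system (I - Q) h = 1:
  [9/10, -1/10, -1/10, -1/5] . (h_A, h_B, h_C, h_E) = 1
  [-2/5, 9/10, -1/10, -3/10] . (h_A, h_B, h_C, h_E) = 1
  [-1/10, -1/10, 9/10, -3/5] . (h_A, h_B, h_C, h_E) = 1
  [-1/10, -1/5, -1/10, 7/10] . (h_A, h_B, h_C, h_E) = 1

Solving yields:
  h_A = 4450/1569
  h_B = 6350/1569
  h_C = 6710/1569
  h_E = 5650/1569

Starting state is E, so the expected hitting time is h_E = 5650/1569.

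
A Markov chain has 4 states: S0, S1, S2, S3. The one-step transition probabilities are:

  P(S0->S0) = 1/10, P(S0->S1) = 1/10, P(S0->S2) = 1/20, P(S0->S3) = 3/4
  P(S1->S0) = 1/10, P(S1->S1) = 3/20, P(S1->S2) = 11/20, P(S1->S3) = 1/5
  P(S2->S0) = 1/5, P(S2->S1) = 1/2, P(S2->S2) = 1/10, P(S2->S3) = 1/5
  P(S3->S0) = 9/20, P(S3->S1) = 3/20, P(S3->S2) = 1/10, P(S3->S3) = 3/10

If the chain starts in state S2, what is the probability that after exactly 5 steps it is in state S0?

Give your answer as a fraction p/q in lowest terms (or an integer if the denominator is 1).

Computing P^5 by repeated multiplication:
P^1 =
  S0: [1/10, 1/10, 1/20, 3/4]
  S1: [1/10, 3/20, 11/20, 1/5]
  S2: [1/5, 1/2, 1/10, 1/5]
  S3: [9/20, 3/20, 1/10, 3/10]
P^2 =
  S0: [147/400, 13/80, 7/50, 33/100]
  S1: [9/40, 27/80, 13/80, 11/40]
  S2: [9/50, 7/40, 63/200, 33/100]
  S3: [43/200, 13/80, 29/200, 191/400]
P^3 =
  S0: [459/2000, 289/1600, 619/4000, 3481/8000]
  S1: [17/80, 313/1600, 77/320, 281/800]
  S2: [247/1000, 201/800, 679/4000, 83/250]
  S3: [2253/8000, 19/100, 1299/8000, 183/500]
P^4 =
  S0: [42843/160000, 3083/16000, 27169/160000, 29579/80000]
  S1: [247/1000, 1431/6400, 5677/32000, 44/125]
  S2: [9327/40000, 3153/16000, 16057/80000, 7381/20000]
  S3: [19547/80000, 771/4000, 27427/160000, 62639/160000]
P^5 =
  S0: [197111/800000, 31367/160000, 554627/3200000, 1229589/3200000]
  S1: [77101/320000, 25567/128000, 120491/640000, 7421/20000]
  S2: [199391/800000, 66749/320000, 283231/1600000, 292121/800000]
  S3: [813327/3200000, 126579/640000, 279233/1600000, 74707/200000]

(P^5)[S2 -> S0] = 199391/800000

Answer: 199391/800000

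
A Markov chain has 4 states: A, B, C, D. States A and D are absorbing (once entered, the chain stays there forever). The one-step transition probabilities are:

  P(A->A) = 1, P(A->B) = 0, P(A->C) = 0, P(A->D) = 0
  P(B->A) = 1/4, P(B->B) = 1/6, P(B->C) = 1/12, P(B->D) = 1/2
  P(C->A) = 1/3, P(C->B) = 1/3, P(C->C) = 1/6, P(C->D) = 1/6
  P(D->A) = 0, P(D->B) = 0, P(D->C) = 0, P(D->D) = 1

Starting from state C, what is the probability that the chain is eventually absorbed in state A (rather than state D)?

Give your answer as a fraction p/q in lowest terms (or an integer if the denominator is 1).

Let a_i = P(absorbed in A | start in state i).
Boundary conditions: a_A = 1, a_D = 0.
For each transient state i, a_i = sum_j P(i->j) * a_j:
  a_B = 1/4*a_A + 1/6*a_B + 1/12*a_C + 1/2*a_D
  a_C = 1/3*a_A + 1/3*a_B + 1/6*a_C + 1/6*a_D

Substituting a_A = 1 and a_D = 0, rearrange to (I - Q) a = r where r[i] = P(i -> A):
  [5/6, -1/12] . (a_B, a_C) = 1/4
  [-1/3, 5/6] . (a_B, a_C) = 1/3

Solving yields:
  a_B = 17/48
  a_C = 13/24

Starting state is C, so the absorption probability is a_C = 13/24.

Answer: 13/24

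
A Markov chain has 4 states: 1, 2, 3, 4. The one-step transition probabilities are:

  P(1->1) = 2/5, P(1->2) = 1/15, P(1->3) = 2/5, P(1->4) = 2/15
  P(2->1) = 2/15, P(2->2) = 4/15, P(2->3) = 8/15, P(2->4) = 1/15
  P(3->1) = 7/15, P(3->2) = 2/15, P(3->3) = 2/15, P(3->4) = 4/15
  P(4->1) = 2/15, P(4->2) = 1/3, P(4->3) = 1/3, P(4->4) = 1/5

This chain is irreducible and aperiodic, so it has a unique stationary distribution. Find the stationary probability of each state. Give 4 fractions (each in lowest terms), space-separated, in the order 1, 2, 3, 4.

The stationary distribution satisfies pi = pi * P, i.e.:
  pi_1 = 2/5*pi_1 + 2/15*pi_2 + 7/15*pi_3 + 2/15*pi_4
  pi_2 = 1/15*pi_1 + 4/15*pi_2 + 2/15*pi_3 + 1/3*pi_4
  pi_3 = 2/5*pi_1 + 8/15*pi_2 + 2/15*pi_3 + 1/3*pi_4
  pi_4 = 2/15*pi_1 + 1/15*pi_2 + 4/15*pi_3 + 1/5*pi_4
with normalization: pi_1 + pi_2 + pi_3 + pi_4 = 1.

Using the first 3 balance equations plus normalization, the linear system A*pi = b is:
  [-3/5, 2/15, 7/15, 2/15] . pi = 0
  [1/15, -11/15, 2/15, 1/3] . pi = 0
  [2/5, 8/15, -13/15, 1/3] . pi = 0
  [1, 1, 1, 1] . pi = 1

Solving yields:
  pi_1 = 1069/3247
  pi_2 = 550/3247
  pi_3 = 1053/3247
  pi_4 = 575/3247

Verification (pi * P):
  1069/3247*2/5 + 550/3247*2/15 + 1053/3247*7/15 + 575/3247*2/15 = 1069/3247 = pi_1  (ok)
  1069/3247*1/15 + 550/3247*4/15 + 1053/3247*2/15 + 575/3247*1/3 = 550/3247 = pi_2  (ok)
  1069/3247*2/5 + 550/3247*8/15 + 1053/3247*2/15 + 575/3247*1/3 = 1053/3247 = pi_3  (ok)
  1069/3247*2/15 + 550/3247*1/15 + 1053/3247*4/15 + 575/3247*1/5 = 575/3247 = pi_4  (ok)

Answer: 1069/3247 550/3247 1053/3247 575/3247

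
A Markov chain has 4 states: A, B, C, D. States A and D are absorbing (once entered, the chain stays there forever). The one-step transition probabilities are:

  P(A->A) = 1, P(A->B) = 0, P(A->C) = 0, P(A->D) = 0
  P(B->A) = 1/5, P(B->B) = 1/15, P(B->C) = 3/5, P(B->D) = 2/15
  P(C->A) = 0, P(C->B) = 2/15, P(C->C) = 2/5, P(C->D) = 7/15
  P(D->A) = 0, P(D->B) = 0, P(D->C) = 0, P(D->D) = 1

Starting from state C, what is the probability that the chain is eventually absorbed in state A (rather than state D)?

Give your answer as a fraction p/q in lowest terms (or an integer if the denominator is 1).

Let a_i = P(absorbed in A | start in state i).
Boundary conditions: a_A = 1, a_D = 0.
For each transient state i, a_i = sum_j P(i->j) * a_j:
  a_B = 1/5*a_A + 1/15*a_B + 3/5*a_C + 2/15*a_D
  a_C = 0*a_A + 2/15*a_B + 2/5*a_C + 7/15*a_D

Substituting a_A = 1 and a_D = 0, rearrange to (I - Q) a = r where r[i] = P(i -> A):
  [14/15, -3/5] . (a_B, a_C) = 1/5
  [-2/15, 3/5] . (a_B, a_C) = 0

Solving yields:
  a_B = 1/4
  a_C = 1/18

Starting state is C, so the absorption probability is a_C = 1/18.

Answer: 1/18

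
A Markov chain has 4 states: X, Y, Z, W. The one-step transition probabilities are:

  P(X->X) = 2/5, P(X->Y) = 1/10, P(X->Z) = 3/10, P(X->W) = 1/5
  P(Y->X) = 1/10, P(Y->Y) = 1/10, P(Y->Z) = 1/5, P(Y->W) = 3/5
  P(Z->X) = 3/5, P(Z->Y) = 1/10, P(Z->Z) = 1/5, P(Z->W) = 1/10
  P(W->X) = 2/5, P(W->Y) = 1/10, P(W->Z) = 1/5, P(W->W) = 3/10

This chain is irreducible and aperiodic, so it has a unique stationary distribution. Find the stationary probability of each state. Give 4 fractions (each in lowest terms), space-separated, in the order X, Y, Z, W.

Answer: 41/98 1/10 237/980 47/196

Derivation:
The stationary distribution satisfies pi = pi * P, i.e.:
  pi_X = 2/5*pi_X + 1/10*pi_Y + 3/5*pi_Z + 2/5*pi_W
  pi_Y = 1/10*pi_X + 1/10*pi_Y + 1/10*pi_Z + 1/10*pi_W
  pi_Z = 3/10*pi_X + 1/5*pi_Y + 1/5*pi_Z + 1/5*pi_W
  pi_W = 1/5*pi_X + 3/5*pi_Y + 1/10*pi_Z + 3/10*pi_W
with normalization: pi_X + pi_Y + pi_Z + pi_W = 1.

Using the first 3 balance equations plus normalization, the linear system A*pi = b is:
  [-3/5, 1/10, 3/5, 2/5] . pi = 0
  [1/10, -9/10, 1/10, 1/10] . pi = 0
  [3/10, 1/5, -4/5, 1/5] . pi = 0
  [1, 1, 1, 1] . pi = 1

Solving yields:
  pi_X = 41/98
  pi_Y = 1/10
  pi_Z = 237/980
  pi_W = 47/196

Verification (pi * P):
  41/98*2/5 + 1/10*1/10 + 237/980*3/5 + 47/196*2/5 = 41/98 = pi_X  (ok)
  41/98*1/10 + 1/10*1/10 + 237/980*1/10 + 47/196*1/10 = 1/10 = pi_Y  (ok)
  41/98*3/10 + 1/10*1/5 + 237/980*1/5 + 47/196*1/5 = 237/980 = pi_Z  (ok)
  41/98*1/5 + 1/10*3/5 + 237/980*1/10 + 47/196*3/10 = 47/196 = pi_W  (ok)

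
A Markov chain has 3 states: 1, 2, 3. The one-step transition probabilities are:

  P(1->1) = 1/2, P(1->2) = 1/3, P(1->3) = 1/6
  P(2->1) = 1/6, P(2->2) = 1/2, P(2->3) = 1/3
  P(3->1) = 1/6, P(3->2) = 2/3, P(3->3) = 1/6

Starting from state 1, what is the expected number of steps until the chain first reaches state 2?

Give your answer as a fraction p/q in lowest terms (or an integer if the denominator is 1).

Let h_i = expected steps to first reach 2 from state i.
Boundary: h_2 = 0.
First-step equations for the other states:
  h_1 = 1 + 1/2*h_1 + 1/3*h_2 + 1/6*h_3
  h_3 = 1 + 1/6*h_1 + 2/3*h_2 + 1/6*h_3

Substituting h_2 = 0 and rearranging gives the linear system (I - Q) h = 1:
  [1/2, -1/6] . (h_1, h_3) = 1
  [-1/6, 5/6] . (h_1, h_3) = 1

Solving yields:
  h_1 = 18/7
  h_3 = 12/7

Starting state is 1, so the expected hitting time is h_1 = 18/7.

Answer: 18/7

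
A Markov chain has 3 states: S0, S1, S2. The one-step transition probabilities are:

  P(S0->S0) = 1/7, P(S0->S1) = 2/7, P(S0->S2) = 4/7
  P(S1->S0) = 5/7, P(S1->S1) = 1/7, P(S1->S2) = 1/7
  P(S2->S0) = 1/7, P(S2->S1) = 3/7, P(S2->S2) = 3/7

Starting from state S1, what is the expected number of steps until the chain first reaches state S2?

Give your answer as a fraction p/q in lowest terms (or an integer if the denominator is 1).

Answer: 77/26

Derivation:
Let h_i = expected steps to first reach S2 from state i.
Boundary: h_S2 = 0.
First-step equations for the other states:
  h_S0 = 1 + 1/7*h_S0 + 2/7*h_S1 + 4/7*h_S2
  h_S1 = 1 + 5/7*h_S0 + 1/7*h_S1 + 1/7*h_S2

Substituting h_S2 = 0 and rearranging gives the linear system (I - Q) h = 1:
  [6/7, -2/7] . (h_S0, h_S1) = 1
  [-5/7, 6/7] . (h_S0, h_S1) = 1

Solving yields:
  h_S0 = 28/13
  h_S1 = 77/26

Starting state is S1, so the expected hitting time is h_S1 = 77/26.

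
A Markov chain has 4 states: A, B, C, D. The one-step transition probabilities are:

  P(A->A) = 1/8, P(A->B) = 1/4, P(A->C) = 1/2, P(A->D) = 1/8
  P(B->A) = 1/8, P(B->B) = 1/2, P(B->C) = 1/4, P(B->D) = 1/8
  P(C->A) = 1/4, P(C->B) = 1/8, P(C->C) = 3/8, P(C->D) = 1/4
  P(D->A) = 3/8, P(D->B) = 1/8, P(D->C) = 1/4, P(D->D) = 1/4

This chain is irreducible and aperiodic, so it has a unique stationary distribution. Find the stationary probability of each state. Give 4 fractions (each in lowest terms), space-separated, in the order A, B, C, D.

The stationary distribution satisfies pi = pi * P, i.e.:
  pi_A = 1/8*pi_A + 1/8*pi_B + 1/4*pi_C + 3/8*pi_D
  pi_B = 1/4*pi_A + 1/2*pi_B + 1/8*pi_C + 1/8*pi_D
  pi_C = 1/2*pi_A + 1/4*pi_B + 3/8*pi_C + 1/4*pi_D
  pi_D = 1/8*pi_A + 1/8*pi_B + 1/4*pi_C + 1/4*pi_D
with normalization: pi_A + pi_B + pi_C + pi_D = 1.

Using the first 3 balance equations plus normalization, the linear system A*pi = b is:
  [-7/8, 1/8, 1/4, 3/8] . pi = 0
  [1/4, -1/2, 1/8, 1/8] . pi = 0
  [1/2, 1/4, -5/8, 1/4] . pi = 0
  [1, 1, 1, 1] . pi = 1

Solving yields:
  pi_A = 81/374
  pi_B = 91/374
  pi_C = 65/187
  pi_D = 36/187

Verification (pi * P):
  81/374*1/8 + 91/374*1/8 + 65/187*1/4 + 36/187*3/8 = 81/374 = pi_A  (ok)
  81/374*1/4 + 91/374*1/2 + 65/187*1/8 + 36/187*1/8 = 91/374 = pi_B  (ok)
  81/374*1/2 + 91/374*1/4 + 65/187*3/8 + 36/187*1/4 = 65/187 = pi_C  (ok)
  81/374*1/8 + 91/374*1/8 + 65/187*1/4 + 36/187*1/4 = 36/187 = pi_D  (ok)

Answer: 81/374 91/374 65/187 36/187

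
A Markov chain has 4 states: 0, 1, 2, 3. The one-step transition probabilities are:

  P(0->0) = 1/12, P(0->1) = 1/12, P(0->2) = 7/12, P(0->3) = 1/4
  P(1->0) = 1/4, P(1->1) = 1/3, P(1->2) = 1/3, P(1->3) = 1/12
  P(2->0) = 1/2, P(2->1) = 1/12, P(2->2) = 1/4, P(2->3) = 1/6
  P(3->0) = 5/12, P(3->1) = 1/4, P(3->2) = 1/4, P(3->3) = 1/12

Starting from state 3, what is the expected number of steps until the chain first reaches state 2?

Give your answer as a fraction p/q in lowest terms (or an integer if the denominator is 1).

Answer: 344/125

Derivation:
Let h_i = expected steps to first reach 2 from state i.
Boundary: h_2 = 0.
First-step equations for the other states:
  h_0 = 1 + 1/12*h_0 + 1/12*h_1 + 7/12*h_2 + 1/4*h_3
  h_1 = 1 + 1/4*h_0 + 1/3*h_1 + 1/3*h_2 + 1/12*h_3
  h_3 = 1 + 5/12*h_0 + 1/4*h_1 + 1/4*h_2 + 1/12*h_3

Substituting h_2 = 0 and rearranging gives the linear system (I - Q) h = 1:
  [11/12, -1/12, -1/4] . (h_0, h_1, h_3) = 1
  [-1/4, 2/3, -1/12] . (h_0, h_1, h_3) = 1
  [-5/12, -1/4, 11/12] . (h_0, h_1, h_3) = 1

Solving yields:
  h_0 = 52/25
  h_1 = 328/125
  h_3 = 344/125

Starting state is 3, so the expected hitting time is h_3 = 344/125.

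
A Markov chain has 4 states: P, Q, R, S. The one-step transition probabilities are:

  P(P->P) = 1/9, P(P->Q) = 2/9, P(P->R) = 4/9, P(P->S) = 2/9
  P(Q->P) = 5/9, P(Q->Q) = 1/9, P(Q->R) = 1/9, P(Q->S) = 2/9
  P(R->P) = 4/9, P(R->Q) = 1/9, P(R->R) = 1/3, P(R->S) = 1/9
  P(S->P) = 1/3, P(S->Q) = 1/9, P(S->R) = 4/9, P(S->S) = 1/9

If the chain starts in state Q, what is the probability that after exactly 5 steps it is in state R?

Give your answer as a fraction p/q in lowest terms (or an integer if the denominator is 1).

Computing P^5 by repeated multiplication:
P^1 =
  P: [1/9, 2/9, 4/9, 2/9]
  Q: [5/9, 1/9, 1/9, 2/9]
  R: [4/9, 1/9, 1/3, 1/9]
  S: [1/3, 1/9, 4/9, 1/9]
P^2 =
  P: [11/27, 10/81, 26/81, 4/27]
  Q: [20/81, 14/81, 32/81, 5/27]
  R: [8/27, 13/81, 10/27, 14/81]
  S: [1/3, 4/27, 29/81, 13/81]
P^3 =
  P: [223/729, 38/243, 268/729, 124/729]
  Q: [263/729, 101/729, 250/729, 115/729]
  R: [251/729, 35/243, 85/243, 118/729]
  S: [242/729, 4/27, 259/729, 40/243]
P^4 =
  P: [2237/6561, 952/6561, 2306/6561, 1066/6561]
  Q: [2113/6561, 992/6561, 2363/6561, 1093/6561]
  R: [2150/6561, 980/6561, 782/2187, 1085/6561]
  S: [242/729, 971/6561, 2333/6561, 1079/6561]
P^5 =
  P: [6473/19683, 8798/59049, 21082/59049, 3250/19683]
  Q: [19804/59049, 8674/59049, 20905/59049, 358/2187]
  R: [6563/19683, 8711/59049, 6986/19683, 9691/59049]
  S: [242/729, 971/6561, 20998/59049, 9710/59049]

(P^5)[Q -> R] = 20905/59049

Answer: 20905/59049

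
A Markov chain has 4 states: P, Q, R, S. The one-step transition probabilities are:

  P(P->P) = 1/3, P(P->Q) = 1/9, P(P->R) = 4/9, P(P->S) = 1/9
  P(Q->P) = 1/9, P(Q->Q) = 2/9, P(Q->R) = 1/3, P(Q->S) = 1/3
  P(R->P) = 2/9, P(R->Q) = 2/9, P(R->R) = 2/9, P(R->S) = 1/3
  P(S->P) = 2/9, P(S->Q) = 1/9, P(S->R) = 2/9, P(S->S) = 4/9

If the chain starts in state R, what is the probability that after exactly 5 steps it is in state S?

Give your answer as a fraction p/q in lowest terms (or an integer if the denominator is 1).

Computing P^5 by repeated multiplication:
P^1 =
  P: [1/3, 1/9, 4/9, 1/9]
  Q: [1/9, 2/9, 1/3, 1/3]
  R: [2/9, 2/9, 2/9, 1/3]
  S: [2/9, 1/9, 2/9, 4/9]
P^2 =
  P: [20/81, 14/81, 25/81, 22/81]
  Q: [17/81, 14/81, 22/81, 28/81]
  R: [2/9, 13/81, 8/27, 26/81]
  S: [19/81, 4/27, 23/81, 1/3]
P^3 =
  P: [56/243, 40/243, 8/27, 25/81]
  Q: [55/243, 13/81, 70/243, 79/243]
  R: [167/729, 118/729, 211/729, 233/729]
  S: [169/729, 116/729, 212/729, 232/729]
P^4 =
  P: [502/2187, 355/2187, 638/2187, 692/2187]
  Q: [502/2187, 352/2187, 635/2187, 698/2187]
  R: [1507/6561, 1058/6561, 1910/6561, 2086/6561]
  S: [1511/6561, 1057/6561, 1912/6561, 2081/6561]
P^5 =
  P: [1507/6561, 1060/6561, 637/2187, 2083/6561]
  Q: [1508/6561, 1058/6561, 1910/6561, 695/2187]
  R: [13571/59049, 9529/59049, 17194/59049, 18755/59049]
  S: [13576/59049, 9530/59049, 17201/59049, 18742/59049]

(P^5)[R -> S] = 18755/59049

Answer: 18755/59049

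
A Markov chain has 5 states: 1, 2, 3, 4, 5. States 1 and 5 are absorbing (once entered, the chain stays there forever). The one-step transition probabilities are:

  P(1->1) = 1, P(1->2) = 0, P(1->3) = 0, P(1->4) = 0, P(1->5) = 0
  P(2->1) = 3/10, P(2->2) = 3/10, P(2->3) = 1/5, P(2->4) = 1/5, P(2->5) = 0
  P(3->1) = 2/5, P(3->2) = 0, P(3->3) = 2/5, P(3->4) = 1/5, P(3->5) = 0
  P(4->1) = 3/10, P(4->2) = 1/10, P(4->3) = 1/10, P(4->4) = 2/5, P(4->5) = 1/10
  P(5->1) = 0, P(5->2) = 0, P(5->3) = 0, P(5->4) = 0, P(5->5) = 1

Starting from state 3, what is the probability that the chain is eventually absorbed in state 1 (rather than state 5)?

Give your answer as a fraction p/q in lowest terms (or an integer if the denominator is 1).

Answer: 104/111

Derivation:
Let a_i = P(absorbed in 1 | start in state i).
Boundary conditions: a_1 = 1, a_5 = 0.
For each transient state i, a_i = sum_j P(i->j) * a_j:
  a_2 = 3/10*a_1 + 3/10*a_2 + 1/5*a_3 + 1/5*a_4 + 0*a_5
  a_3 = 2/5*a_1 + 0*a_2 + 2/5*a_3 + 1/5*a_4 + 0*a_5
  a_4 = 3/10*a_1 + 1/10*a_2 + 1/10*a_3 + 2/5*a_4 + 1/10*a_5

Substituting a_1 = 1 and a_5 = 0, rearrange to (I - Q) a = r where r[i] = P(i -> 1):
  [7/10, -1/5, -1/5] . (a_2, a_3, a_4) = 3/10
  [0, 3/5, -1/5] . (a_2, a_3, a_4) = 2/5
  [-1/10, -1/10, 3/5] . (a_2, a_3, a_4) = 3/10

Solving yields:
  a_2 = 103/111
  a_3 = 104/111
  a_4 = 30/37

Starting state is 3, so the absorption probability is a_3 = 104/111.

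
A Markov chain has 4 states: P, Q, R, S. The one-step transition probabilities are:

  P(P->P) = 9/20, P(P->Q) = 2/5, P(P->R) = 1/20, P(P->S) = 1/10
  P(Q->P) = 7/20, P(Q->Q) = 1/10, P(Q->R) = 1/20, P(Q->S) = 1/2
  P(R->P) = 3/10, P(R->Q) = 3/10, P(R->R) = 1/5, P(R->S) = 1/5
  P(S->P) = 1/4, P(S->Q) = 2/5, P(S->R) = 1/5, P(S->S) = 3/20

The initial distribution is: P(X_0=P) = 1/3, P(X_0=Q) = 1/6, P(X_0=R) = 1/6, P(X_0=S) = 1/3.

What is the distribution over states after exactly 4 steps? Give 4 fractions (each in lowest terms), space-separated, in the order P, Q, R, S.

Answer: 342337/960000 47763/160000 32361/320000 117001/480000

Derivation:
Propagating the distribution step by step (d_{t+1} = d_t * P):
d_0 = (P=1/3, Q=1/6, R=1/6, S=1/3)
  d_1[P] = 1/3*9/20 + 1/6*7/20 + 1/6*3/10 + 1/3*1/4 = 41/120
  d_1[Q] = 1/3*2/5 + 1/6*1/10 + 1/6*3/10 + 1/3*2/5 = 1/3
  d_1[R] = 1/3*1/20 + 1/6*1/20 + 1/6*1/5 + 1/3*1/5 = 1/8
  d_1[S] = 1/3*1/10 + 1/6*1/2 + 1/6*1/5 + 1/3*3/20 = 1/5
d_1 = (P=41/120, Q=1/3, R=1/8, S=1/5)
  d_2[P] = 41/120*9/20 + 1/3*7/20 + 1/8*3/10 + 1/5*1/4 = 859/2400
  d_2[Q] = 41/120*2/5 + 1/3*1/10 + 1/8*3/10 + 1/5*2/5 = 23/80
  d_2[R] = 41/120*1/20 + 1/3*1/20 + 1/8*1/5 + 1/5*1/5 = 79/800
  d_2[S] = 41/120*1/10 + 1/3*1/2 + 1/8*1/5 + 1/5*3/20 = 307/1200
d_2 = (P=859/2400, Q=23/80, R=79/800, S=307/1200)
  d_3[P] = 859/2400*9/20 + 23/80*7/20 + 79/800*3/10 + 307/1200*1/4 = 17053/48000
  d_3[Q] = 859/2400*2/5 + 23/80*1/10 + 79/800*3/10 + 307/1200*2/5 = 2431/8000
  d_3[R] = 859/2400*1/20 + 23/80*1/20 + 79/800*1/5 + 307/1200*1/5 = 1651/16000
  d_3[S] = 859/2400*1/10 + 23/80*1/2 + 79/800*1/5 + 307/1200*3/20 = 713/3000
d_3 = (P=17053/48000, Q=2431/8000, R=1651/16000, S=713/3000)
  d_4[P] = 17053/48000*9/20 + 2431/8000*7/20 + 1651/16000*3/10 + 713/3000*1/4 = 342337/960000
  d_4[Q] = 17053/48000*2/5 + 2431/8000*1/10 + 1651/16000*3/10 + 713/3000*2/5 = 47763/160000
  d_4[R] = 17053/48000*1/20 + 2431/8000*1/20 + 1651/16000*1/5 + 713/3000*1/5 = 32361/320000
  d_4[S] = 17053/48000*1/10 + 2431/8000*1/2 + 1651/16000*1/5 + 713/3000*3/20 = 117001/480000
d_4 = (P=342337/960000, Q=47763/160000, R=32361/320000, S=117001/480000)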